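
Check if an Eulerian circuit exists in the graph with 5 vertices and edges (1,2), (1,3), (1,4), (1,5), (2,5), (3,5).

Step 1: Find the degree of each vertex:
  deg(1) = 4
  deg(2) = 2
  deg(3) = 2
  deg(4) = 1
  deg(5) = 3

Step 2: Count vertices with odd degree:
  Odd-degree vertices: 4, 5 (2 total)

Step 3: Apply Euler's theorem:
  - Eulerian circuit exists iff graph is connected and all vertices have even degree
  - Eulerian path exists iff graph is connected and has 0 or 2 odd-degree vertices

Graph is connected with exactly 2 odd-degree vertices (4, 5).
Eulerian path exists (starting and ending at the odd-degree vertices), but no Eulerian circuit.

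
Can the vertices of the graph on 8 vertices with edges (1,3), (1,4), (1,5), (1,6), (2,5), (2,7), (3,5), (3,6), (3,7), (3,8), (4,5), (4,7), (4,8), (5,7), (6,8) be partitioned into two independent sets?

Step 1: Attempt 2-coloring using BFS:
  Start at vertex 1, assign color 0
  Color vertex 3 with color 1 (neighbor of 1)
  Color vertex 4 with color 1 (neighbor of 1)
  Color vertex 5 with color 1 (neighbor of 1)
  Color vertex 6 with color 1 (neighbor of 1)

Step 2: Conflict found! Vertices 3 and 5 are adjacent but have the same color.
This means the graph contains an odd cycle.

The graph is NOT bipartite.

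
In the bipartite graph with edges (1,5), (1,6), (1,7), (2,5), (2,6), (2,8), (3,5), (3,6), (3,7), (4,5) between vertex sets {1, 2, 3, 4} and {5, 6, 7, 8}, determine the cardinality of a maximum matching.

Step 1: List the neighbors of each left vertex:
  1: 5, 6, 7
  2: 5, 6, 8
  3: 5, 6, 7
  4: 5

Step 2: Greedily match left vertices, then look for augmenting paths:
  Match 1 -- 6
  Match 2 -- 8
  Match 3 -- 7
  Match 4 -- 5
  No augmenting path remains.

Step 3: Verify this is maximum:
  Matching size 4 = min(|L|, |R|) = min(4, 4), which is an upper bound, so this matching is maximum.

Maximum matching: {(1,6), (2,8), (3,7), (4,5)}
Size: 4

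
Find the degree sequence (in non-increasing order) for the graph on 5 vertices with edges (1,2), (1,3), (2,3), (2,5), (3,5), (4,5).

Step 1: Count edges incident to each vertex:
  deg(1) = 2 (neighbors: 2, 3)
  deg(2) = 3 (neighbors: 1, 3, 5)
  deg(3) = 3 (neighbors: 1, 2, 5)
  deg(4) = 1 (neighbors: 5)
  deg(5) = 3 (neighbors: 2, 3, 4)

Step 2: Sort degrees in non-increasing order:
  Degrees: [2, 3, 3, 1, 3] -> sorted: [3, 3, 3, 2, 1]

Degree sequence: [3, 3, 3, 2, 1]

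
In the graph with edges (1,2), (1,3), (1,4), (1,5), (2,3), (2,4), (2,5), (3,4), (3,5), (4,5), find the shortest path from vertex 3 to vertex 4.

Step 1: Build adjacency list:
  1: 2, 3, 4, 5
  2: 1, 3, 4, 5
  3: 1, 2, 4, 5
  4: 1, 2, 3, 5
  5: 1, 2, 3, 4

Step 2: BFS from vertex 3 to find shortest path to 4:
  vertex 1 reached at distance 1
  vertex 2 reached at distance 1
  vertex 4 reached at distance 1

Step 3: Shortest path: 3 -> 4
Path length: 1 edge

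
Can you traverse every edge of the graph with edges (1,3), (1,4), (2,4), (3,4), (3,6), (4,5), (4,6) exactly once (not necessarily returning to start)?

Step 1: Find the degree of each vertex:
  deg(1) = 2
  deg(2) = 1
  deg(3) = 3
  deg(4) = 5
  deg(5) = 1
  deg(6) = 2

Step 2: Count vertices with odd degree:
  Odd-degree vertices: 2, 3, 4, 5 (4 total)

Step 3: Apply Euler's theorem:
  - Eulerian circuit exists iff graph is connected and all vertices have even degree
  - Eulerian path exists iff graph is connected and has 0 or 2 odd-degree vertices

Graph has 4 odd-degree vertices (need 0 or 2).
Neither Eulerian path nor Eulerian circuit exists.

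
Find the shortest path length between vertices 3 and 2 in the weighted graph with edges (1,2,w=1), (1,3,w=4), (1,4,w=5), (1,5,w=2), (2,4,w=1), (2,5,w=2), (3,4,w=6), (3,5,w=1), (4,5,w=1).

Step 1: Build adjacency list with weights:
  1: 2(w=1), 3(w=4), 4(w=5), 5(w=2)
  2: 1(w=1), 4(w=1), 5(w=2)
  3: 1(w=4), 4(w=6), 5(w=1)
  4: 1(w=5), 2(w=1), 3(w=6), 5(w=1)
  5: 1(w=2), 2(w=2), 3(w=1), 4(w=1)

Step 2: Apply Dijkstra's algorithm from vertex 3:
  Visit vertex 3 (distance=0)
    Update dist[1] = 4
    Update dist[4] = 6
    Update dist[5] = 1
  Visit vertex 5 (distance=1)
    Update dist[1] = 3
    Update dist[2] = 3
    Update dist[4] = 2
  Visit vertex 4 (distance=2)
  Visit vertex 1 (distance=3)
  Visit vertex 2 (distance=3)

Step 3: Shortest path: 3 -> 5 -> 2
Total weight: 1 + 2 = 3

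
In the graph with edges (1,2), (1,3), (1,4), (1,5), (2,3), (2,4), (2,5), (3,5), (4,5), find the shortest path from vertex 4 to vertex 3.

Step 1: Build adjacency list:
  1: 2, 3, 4, 5
  2: 1, 3, 4, 5
  3: 1, 2, 5
  4: 1, 2, 5
  5: 1, 2, 3, 4

Step 2: BFS from vertex 4 to find shortest path to 3:
  vertex 1 reached at distance 1
  vertex 2 reached at distance 1
  vertex 5 reached at distance 1
  vertex 3 reached at distance 2

Step 3: Shortest path: 4 -> 2 -> 3
Path length: 2 edges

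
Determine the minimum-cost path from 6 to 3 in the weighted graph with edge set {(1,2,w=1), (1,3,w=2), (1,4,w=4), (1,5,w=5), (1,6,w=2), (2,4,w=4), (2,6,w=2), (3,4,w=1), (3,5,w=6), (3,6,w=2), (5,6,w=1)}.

Step 1: Build adjacency list with weights:
  1: 2(w=1), 3(w=2), 4(w=4), 5(w=5), 6(w=2)
  2: 1(w=1), 4(w=4), 6(w=2)
  3: 1(w=2), 4(w=1), 5(w=6), 6(w=2)
  4: 1(w=4), 2(w=4), 3(w=1)
  5: 1(w=5), 3(w=6), 6(w=1)
  6: 1(w=2), 2(w=2), 3(w=2), 5(w=1)

Step 2: Apply Dijkstra's algorithm from vertex 6:
  Visit vertex 6 (distance=0)
    Update dist[1] = 2
    Update dist[2] = 2
    Update dist[3] = 2
    Update dist[5] = 1
  Visit vertex 5 (distance=1)
  Visit vertex 1 (distance=2)
    Update dist[4] = 6
  Visit vertex 2 (distance=2)
  Visit vertex 3 (distance=2)
    Update dist[4] = 3

Step 3: Shortest path: 6 -> 3
Total weight: 2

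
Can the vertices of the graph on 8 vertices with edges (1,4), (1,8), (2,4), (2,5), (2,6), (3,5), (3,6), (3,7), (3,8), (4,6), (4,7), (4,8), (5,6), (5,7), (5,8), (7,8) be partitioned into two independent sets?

Step 1: Attempt 2-coloring using BFS:
  Start at vertex 1, assign color 0
  Color vertex 4 with color 1 (neighbor of 1)
  Color vertex 8 with color 1 (neighbor of 1)
  Color vertex 2 with color 0 (neighbor of 4)
  Color vertex 6 with color 0 (neighbor of 4)
  Color vertex 7 with color 0 (neighbor of 4)

Step 2: Conflict found! Vertices 4 and 8 are adjacent but have the same color.
This means the graph contains an odd cycle.

The graph is NOT bipartite.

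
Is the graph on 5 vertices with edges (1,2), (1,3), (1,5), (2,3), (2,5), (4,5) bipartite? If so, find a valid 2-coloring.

Step 1: Attempt 2-coloring using BFS:
  Start at vertex 1, assign color 0
  Color vertex 2 with color 1 (neighbor of 1)
  Color vertex 3 with color 1 (neighbor of 1)
  Color vertex 5 with color 1 (neighbor of 1)

Step 2: Conflict found! Vertices 2 and 3 are adjacent but have the same color.
This means the graph contains an odd cycle.

The graph is NOT bipartite.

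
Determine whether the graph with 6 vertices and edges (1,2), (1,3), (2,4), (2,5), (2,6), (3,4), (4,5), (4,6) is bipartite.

Step 1: Attempt 2-coloring using BFS:
  Start at vertex 1, assign color 0
  Color vertex 2 with color 1 (neighbor of 1)
  Color vertex 3 with color 1 (neighbor of 1)
  Color vertex 4 with color 0 (neighbor of 2)
  Color vertex 5 with color 0 (neighbor of 2)
  Color vertex 6 with color 0 (neighbor of 2)

Step 2: Conflict found! Vertices 4 and 5 are adjacent but have the same color.
This means the graph contains an odd cycle.

The graph is NOT bipartite.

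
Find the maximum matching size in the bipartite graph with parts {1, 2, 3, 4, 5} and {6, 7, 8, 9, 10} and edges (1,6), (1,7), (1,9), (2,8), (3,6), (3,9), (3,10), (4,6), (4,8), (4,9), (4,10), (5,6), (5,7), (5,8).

Step 1: List the neighbors of each left vertex:
  1: 6, 7, 9
  2: 8
  3: 6, 9, 10
  4: 6, 8, 9, 10
  5: 6, 7, 8

Step 2: Greedily match left vertices, then look for augmenting paths:
  Match 1 -- 6
  Match 2 -- 8
  Match 3 -- 9
  Match 4 -- 10
  Match 5 -- 7
  No augmenting path remains.

Step 3: Verify this is maximum:
  Matching size 5 = min(|L|, |R|) = min(5, 5), which is an upper bound, so this matching is maximum.

Maximum matching: {(1,6), (2,8), (3,9), (4,10), (5,7)}
Size: 5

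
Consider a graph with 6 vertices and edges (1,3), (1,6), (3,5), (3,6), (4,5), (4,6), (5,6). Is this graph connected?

Step 1: Build adjacency list from edges:
  1: 3, 6
  2: (none)
  3: 1, 5, 6
  4: 5, 6
  5: 3, 4, 6
  6: 1, 3, 4, 5

Step 2: Run BFS/DFS from vertex 1:
  Visited: {1, 3, 6, 5, 4}
  Reached 5 of 6 vertices

Step 3: Only 5 of 6 vertices reached. Graph is disconnected.
Connected components: {1, 3, 4, 5, 6}, {2}
Answer: No, the graph is not connected (2 components).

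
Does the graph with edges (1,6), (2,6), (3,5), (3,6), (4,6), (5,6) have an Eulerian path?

Step 1: Find the degree of each vertex:
  deg(1) = 1
  deg(2) = 1
  deg(3) = 2
  deg(4) = 1
  deg(5) = 2
  deg(6) = 5

Step 2: Count vertices with odd degree:
  Odd-degree vertices: 1, 2, 4, 6 (4 total)

Step 3: Apply Euler's theorem:
  - Eulerian circuit exists iff graph is connected and all vertices have even degree
  - Eulerian path exists iff graph is connected and has 0 or 2 odd-degree vertices

Graph has 4 odd-degree vertices (need 0 or 2).
Neither Eulerian path nor Eulerian circuit exists.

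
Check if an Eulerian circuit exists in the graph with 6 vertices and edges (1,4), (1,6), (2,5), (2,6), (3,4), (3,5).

Step 1: Find the degree of each vertex:
  deg(1) = 2
  deg(2) = 2
  deg(3) = 2
  deg(4) = 2
  deg(5) = 2
  deg(6) = 2

Step 2: Count vertices with odd degree:
  All vertices have even degree (0 odd-degree vertices)

Step 3: Apply Euler's theorem:
  - Eulerian circuit exists iff graph is connected and all vertices have even degree
  - Eulerian path exists iff graph is connected and has 0 or 2 odd-degree vertices

Graph is connected with 0 odd-degree vertices.
Both Eulerian circuit and Eulerian path exist.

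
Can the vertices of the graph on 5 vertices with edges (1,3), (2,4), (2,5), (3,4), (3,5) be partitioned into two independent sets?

Step 1: Attempt 2-coloring using BFS:
  Start at vertex 1, assign color 0
  Color vertex 3 with color 1 (neighbor of 1)
  Color vertex 4 with color 0 (neighbor of 3)
  Color vertex 5 with color 0 (neighbor of 3)
  Color vertex 2 with color 1 (neighbor of 4)

Step 2: 2-coloring succeeded. No conflicts found.
  Set A (color 0): {1, 4, 5}
  Set B (color 1): {2, 3}

The graph is bipartite with partition {1, 4, 5}, {2, 3}.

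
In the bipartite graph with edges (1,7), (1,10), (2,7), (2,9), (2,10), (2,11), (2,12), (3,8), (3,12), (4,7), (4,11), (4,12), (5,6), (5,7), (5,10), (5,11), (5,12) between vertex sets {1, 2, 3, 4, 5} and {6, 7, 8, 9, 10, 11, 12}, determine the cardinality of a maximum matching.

Step 1: List the neighbors of each left vertex:
  1: 7, 10
  2: 7, 9, 10, 11, 12
  3: 8, 12
  4: 7, 11, 12
  5: 6, 7, 10, 11, 12

Step 2: Greedily match left vertices, then look for augmenting paths:
  Match 1 -- 7
  Match 2 -- 9
  Match 3 -- 8
  Match 4 -- 11
  Match 5 -- 6
  No augmenting path remains.

Step 3: Verify this is maximum:
  Matching size 5 = min(|L|, |R|) = min(5, 7), which is an upper bound, so this matching is maximum.

Maximum matching: {(1,7), (2,9), (3,8), (4,11), (5,6)}
Size: 5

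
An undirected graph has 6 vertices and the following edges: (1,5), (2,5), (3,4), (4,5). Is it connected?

Step 1: Build adjacency list from edges:
  1: 5
  2: 5
  3: 4
  4: 3, 5
  5: 1, 2, 4
  6: (none)

Step 2: Run BFS/DFS from vertex 1:
  Visited: {1, 5, 2, 4, 3}
  Reached 5 of 6 vertices

Step 3: Only 5 of 6 vertices reached. Graph is disconnected.
Connected components: {1, 2, 3, 4, 5}, {6}
Answer: No, the graph is not connected (2 components).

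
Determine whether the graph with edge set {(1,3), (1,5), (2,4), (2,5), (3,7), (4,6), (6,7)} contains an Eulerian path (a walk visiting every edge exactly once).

Step 1: Find the degree of each vertex:
  deg(1) = 2
  deg(2) = 2
  deg(3) = 2
  deg(4) = 2
  deg(5) = 2
  deg(6) = 2
  deg(7) = 2

Step 2: Count vertices with odd degree:
  All vertices have even degree (0 odd-degree vertices)

Step 3: Apply Euler's theorem:
  - Eulerian circuit exists iff graph is connected and all vertices have even degree
  - Eulerian path exists iff graph is connected and has 0 or 2 odd-degree vertices

Graph is connected with 0 odd-degree vertices.
Both Eulerian circuit and Eulerian path exist.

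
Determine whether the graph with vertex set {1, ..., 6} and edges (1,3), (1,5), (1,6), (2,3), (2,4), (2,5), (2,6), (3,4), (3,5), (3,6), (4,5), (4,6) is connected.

Step 1: Build adjacency list from edges:
  1: 3, 5, 6
  2: 3, 4, 5, 6
  3: 1, 2, 4, 5, 6
  4: 2, 3, 5, 6
  5: 1, 2, 3, 4
  6: 1, 2, 3, 4

Step 2: Run BFS/DFS from vertex 1:
  Visited: {1, 3, 5, 6, 2, 4}
  Reached 6 of 6 vertices

Step 3: All 6 vertices reached from vertex 1, so the graph is connected.
Answer: Yes, the graph is connected.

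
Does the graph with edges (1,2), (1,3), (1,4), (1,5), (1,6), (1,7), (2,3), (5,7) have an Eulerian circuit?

Step 1: Find the degree of each vertex:
  deg(1) = 6
  deg(2) = 2
  deg(3) = 2
  deg(4) = 1
  deg(5) = 2
  deg(6) = 1
  deg(7) = 2

Step 2: Count vertices with odd degree:
  Odd-degree vertices: 4, 6 (2 total)

Step 3: Apply Euler's theorem:
  - Eulerian circuit exists iff graph is connected and all vertices have even degree
  - Eulerian path exists iff graph is connected and has 0 or 2 odd-degree vertices

Graph is connected with exactly 2 odd-degree vertices (4, 6).
Eulerian path exists (starting and ending at the odd-degree vertices), but no Eulerian circuit.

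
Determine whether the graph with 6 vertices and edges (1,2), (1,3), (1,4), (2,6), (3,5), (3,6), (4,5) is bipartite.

Step 1: Attempt 2-coloring using BFS:
  Start at vertex 1, assign color 0
  Color vertex 2 with color 1 (neighbor of 1)
  Color vertex 3 with color 1 (neighbor of 1)
  Color vertex 4 with color 1 (neighbor of 1)
  Color vertex 6 with color 0 (neighbor of 2)
  Color vertex 5 with color 0 (neighbor of 3)

Step 2: 2-coloring succeeded. No conflicts found.
  Set A (color 0): {1, 5, 6}
  Set B (color 1): {2, 3, 4}

The graph is bipartite with partition {1, 5, 6}, {2, 3, 4}.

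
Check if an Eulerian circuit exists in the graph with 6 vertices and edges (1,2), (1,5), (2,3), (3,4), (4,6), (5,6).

Step 1: Find the degree of each vertex:
  deg(1) = 2
  deg(2) = 2
  deg(3) = 2
  deg(4) = 2
  deg(5) = 2
  deg(6) = 2

Step 2: Count vertices with odd degree:
  All vertices have even degree (0 odd-degree vertices)

Step 3: Apply Euler's theorem:
  - Eulerian circuit exists iff graph is connected and all vertices have even degree
  - Eulerian path exists iff graph is connected and has 0 or 2 odd-degree vertices

Graph is connected with 0 odd-degree vertices.
Both Eulerian circuit and Eulerian path exist.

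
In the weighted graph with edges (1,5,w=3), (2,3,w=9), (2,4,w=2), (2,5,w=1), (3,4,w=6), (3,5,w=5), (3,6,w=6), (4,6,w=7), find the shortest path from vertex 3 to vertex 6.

Step 1: Build adjacency list with weights:
  1: 5(w=3)
  2: 3(w=9), 4(w=2), 5(w=1)
  3: 2(w=9), 4(w=6), 5(w=5), 6(w=6)
  4: 2(w=2), 3(w=6), 6(w=7)
  5: 1(w=3), 2(w=1), 3(w=5)
  6: 3(w=6), 4(w=7)

Step 2: Apply Dijkstra's algorithm from vertex 3:
  Visit vertex 3 (distance=0)
    Update dist[2] = 9
    Update dist[4] = 6
    Update dist[5] = 5
    Update dist[6] = 6
  Visit vertex 5 (distance=5)
    Update dist[1] = 8
    Update dist[2] = 6
  Visit vertex 2 (distance=6)
  Visit vertex 4 (distance=6)
  Visit vertex 6 (distance=6)

Step 3: Shortest path: 3 -> 6
Total weight: 6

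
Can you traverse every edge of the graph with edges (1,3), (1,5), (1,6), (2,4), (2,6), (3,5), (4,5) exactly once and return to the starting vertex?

Step 1: Find the degree of each vertex:
  deg(1) = 3
  deg(2) = 2
  deg(3) = 2
  deg(4) = 2
  deg(5) = 3
  deg(6) = 2

Step 2: Count vertices with odd degree:
  Odd-degree vertices: 1, 5 (2 total)

Step 3: Apply Euler's theorem:
  - Eulerian circuit exists iff graph is connected and all vertices have even degree
  - Eulerian path exists iff graph is connected and has 0 or 2 odd-degree vertices

Graph is connected with exactly 2 odd-degree vertices (1, 5).
Eulerian path exists (starting and ending at the odd-degree vertices), but no Eulerian circuit.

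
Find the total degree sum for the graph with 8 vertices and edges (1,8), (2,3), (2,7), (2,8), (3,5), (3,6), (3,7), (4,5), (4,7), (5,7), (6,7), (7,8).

Step 1: Count edges incident to each vertex:
  deg(1) = 1 (neighbors: 8)
  deg(2) = 3 (neighbors: 3, 7, 8)
  deg(3) = 4 (neighbors: 2, 5, 6, 7)
  deg(4) = 2 (neighbors: 5, 7)
  deg(5) = 3 (neighbors: 3, 4, 7)
  deg(6) = 2 (neighbors: 3, 7)
  deg(7) = 6 (neighbors: 2, 3, 4, 5, 6, 8)
  deg(8) = 3 (neighbors: 1, 2, 7)

Step 2: Sum all degrees:
  1 + 3 + 4 + 2 + 3 + 2 + 6 + 3 = 24

Verification: sum of degrees = 2 * |E| = 2 * 12 = 24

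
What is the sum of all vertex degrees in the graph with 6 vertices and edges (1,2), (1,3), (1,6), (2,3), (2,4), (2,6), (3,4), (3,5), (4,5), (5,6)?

Step 1: Count edges incident to each vertex:
  deg(1) = 3 (neighbors: 2, 3, 6)
  deg(2) = 4 (neighbors: 1, 3, 4, 6)
  deg(3) = 4 (neighbors: 1, 2, 4, 5)
  deg(4) = 3 (neighbors: 2, 3, 5)
  deg(5) = 3 (neighbors: 3, 4, 6)
  deg(6) = 3 (neighbors: 1, 2, 5)

Step 2: Sum all degrees:
  3 + 4 + 4 + 3 + 3 + 3 = 20

Verification: sum of degrees = 2 * |E| = 2 * 10 = 20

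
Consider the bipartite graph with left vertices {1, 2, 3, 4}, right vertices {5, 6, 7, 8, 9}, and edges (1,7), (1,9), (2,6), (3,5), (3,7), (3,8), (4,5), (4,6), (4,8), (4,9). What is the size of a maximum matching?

Step 1: List the neighbors of each left vertex:
  1: 7, 9
  2: 6
  3: 5, 7, 8
  4: 5, 6, 8, 9

Step 2: Greedily match left vertices, then look for augmenting paths:
  Match 1 -- 7
  Match 2 -- 6
  Match 3 -- 5
  Match 4 -- 8
  No augmenting path remains.

Step 3: Verify this is maximum:
  Matching size 4 = min(|L|, |R|) = min(4, 5), which is an upper bound, so this matching is maximum.

Maximum matching: {(1,7), (2,6), (3,5), (4,8)}
Size: 4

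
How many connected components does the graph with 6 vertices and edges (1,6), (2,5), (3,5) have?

Step 1: Build adjacency list from edges:
  1: 6
  2: 5
  3: 5
  4: (none)
  5: 2, 3
  6: 1

Step 2: Run BFS/DFS from vertex 1:
  Visited: {1, 6}
  Reached 2 of 6 vertices

Step 3: Only 2 of 6 vertices reached. Graph is disconnected.
Connected components: {1, 6}, {2, 3, 5}, {4}
Number of connected components: 3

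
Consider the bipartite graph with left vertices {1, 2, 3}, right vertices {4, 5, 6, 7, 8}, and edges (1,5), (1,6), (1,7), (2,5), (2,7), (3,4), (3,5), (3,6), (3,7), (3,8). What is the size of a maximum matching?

Step 1: List the neighbors of each left vertex:
  1: 5, 6, 7
  2: 5, 7
  3: 4, 5, 6, 7, 8

Step 2: Greedily match left vertices, then look for augmenting paths:
  Match 1 -- 5
  Match 2 -- 7
  Match 3 -- 4
  No augmenting path remains.

Step 3: Verify this is maximum:
  Matching size 3 = min(|L|, |R|) = min(3, 5), which is an upper bound, so this matching is maximum.

Maximum matching: {(1,5), (2,7), (3,4)}
Size: 3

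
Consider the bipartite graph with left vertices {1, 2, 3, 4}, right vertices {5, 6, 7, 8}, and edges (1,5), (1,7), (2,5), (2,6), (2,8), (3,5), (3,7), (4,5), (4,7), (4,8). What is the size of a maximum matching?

Step 1: List the neighbors of each left vertex:
  1: 5, 7
  2: 5, 6, 8
  3: 5, 7
  4: 5, 7, 8

Step 2: Greedily match left vertices, then look for augmenting paths:
  Match 1 -- 5
  Match 2 -- 6
  Match 3 -- 7
  Match 4 -- 8
  No augmenting path remains.

Step 3: Verify this is maximum:
  Matching size 4 = min(|L|, |R|) = min(4, 4), which is an upper bound, so this matching is maximum.

Maximum matching: {(1,5), (2,6), (3,7), (4,8)}
Size: 4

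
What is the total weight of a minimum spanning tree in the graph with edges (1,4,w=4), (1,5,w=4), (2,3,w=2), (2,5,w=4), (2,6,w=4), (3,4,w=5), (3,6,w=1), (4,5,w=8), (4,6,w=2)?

Apply Kruskal's algorithm (sort edges by weight, add if no cycle):

Sorted edges by weight:
  (3,6) w=1
  (2,3) w=2
  (4,6) w=2
  (1,4) w=4
  (1,5) w=4
  (2,5) w=4
  (2,6) w=4
  (3,4) w=5
  (4,5) w=8

Add edge (3,6) w=1 -- no cycle. Running total: 1
Add edge (2,3) w=2 -- no cycle. Running total: 3
Add edge (4,6) w=2 -- no cycle. Running total: 5
Add edge (1,4) w=4 -- no cycle. Running total: 9
Add edge (1,5) w=4 -- no cycle. Running total: 13

MST edges: (3,6,w=1), (2,3,w=2), (4,6,w=2), (1,4,w=4), (1,5,w=4)
Total MST weight: 1 + 2 + 2 + 4 + 4 = 13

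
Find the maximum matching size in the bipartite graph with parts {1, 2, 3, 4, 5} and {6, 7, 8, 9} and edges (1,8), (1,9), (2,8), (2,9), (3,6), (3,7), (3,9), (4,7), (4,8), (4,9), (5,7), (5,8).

Step 1: List the neighbors of each left vertex:
  1: 8, 9
  2: 8, 9
  3: 6, 7, 9
  4: 7, 8, 9
  5: 7, 8

Step 2: Greedily match left vertices, then look for augmenting paths:
  Match 1 -- 8
  Match 2 -- 9
  Match 3 -- 6
  Match 4 -- 7
  No augmenting path remains.

Step 3: Verify this is maximum:
  Matching size 4 = min(|L|, |R|) = min(5, 4), which is an upper bound, so this matching is maximum.

Maximum matching: {(1,8), (2,9), (3,6), (4,7)}
Size: 4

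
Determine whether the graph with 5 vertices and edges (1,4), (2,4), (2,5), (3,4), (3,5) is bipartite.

Step 1: Attempt 2-coloring using BFS:
  Start at vertex 1, assign color 0
  Color vertex 4 with color 1 (neighbor of 1)
  Color vertex 2 with color 0 (neighbor of 4)
  Color vertex 3 with color 0 (neighbor of 4)
  Color vertex 5 with color 1 (neighbor of 2)

Step 2: 2-coloring succeeded. No conflicts found.
  Set A (color 0): {1, 2, 3}
  Set B (color 1): {4, 5}

The graph is bipartite with partition {1, 2, 3}, {4, 5}.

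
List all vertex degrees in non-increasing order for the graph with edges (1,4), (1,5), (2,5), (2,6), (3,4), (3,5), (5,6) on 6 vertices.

Step 1: Count edges incident to each vertex:
  deg(1) = 2 (neighbors: 4, 5)
  deg(2) = 2 (neighbors: 5, 6)
  deg(3) = 2 (neighbors: 4, 5)
  deg(4) = 2 (neighbors: 1, 3)
  deg(5) = 4 (neighbors: 1, 2, 3, 6)
  deg(6) = 2 (neighbors: 2, 5)

Step 2: Sort degrees in non-increasing order:
  Degrees: [2, 2, 2, 2, 4, 2] -> sorted: [4, 2, 2, 2, 2, 2]

Degree sequence: [4, 2, 2, 2, 2, 2]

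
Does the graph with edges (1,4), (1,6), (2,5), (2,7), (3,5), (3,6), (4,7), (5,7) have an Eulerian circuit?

Step 1: Find the degree of each vertex:
  deg(1) = 2
  deg(2) = 2
  deg(3) = 2
  deg(4) = 2
  deg(5) = 3
  deg(6) = 2
  deg(7) = 3

Step 2: Count vertices with odd degree:
  Odd-degree vertices: 5, 7 (2 total)

Step 3: Apply Euler's theorem:
  - Eulerian circuit exists iff graph is connected and all vertices have even degree
  - Eulerian path exists iff graph is connected and has 0 or 2 odd-degree vertices

Graph is connected with exactly 2 odd-degree vertices (5, 7).
Eulerian path exists (starting and ending at the odd-degree vertices), but no Eulerian circuit.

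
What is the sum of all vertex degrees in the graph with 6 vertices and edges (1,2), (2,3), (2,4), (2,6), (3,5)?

Step 1: Count edges incident to each vertex:
  deg(1) = 1 (neighbors: 2)
  deg(2) = 4 (neighbors: 1, 3, 4, 6)
  deg(3) = 2 (neighbors: 2, 5)
  deg(4) = 1 (neighbors: 2)
  deg(5) = 1 (neighbors: 3)
  deg(6) = 1 (neighbors: 2)

Step 2: Sum all degrees:
  1 + 4 + 2 + 1 + 1 + 1 = 10

Verification: sum of degrees = 2 * |E| = 2 * 5 = 10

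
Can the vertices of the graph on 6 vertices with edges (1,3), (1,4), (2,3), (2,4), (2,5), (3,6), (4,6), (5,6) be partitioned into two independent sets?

Step 1: Attempt 2-coloring using BFS:
  Start at vertex 1, assign color 0
  Color vertex 3 with color 1 (neighbor of 1)
  Color vertex 4 with color 1 (neighbor of 1)
  Color vertex 2 with color 0 (neighbor of 3)
  Color vertex 6 with color 0 (neighbor of 3)
  Color vertex 5 with color 1 (neighbor of 2)

Step 2: 2-coloring succeeded. No conflicts found.
  Set A (color 0): {1, 2, 6}
  Set B (color 1): {3, 4, 5}

The graph is bipartite with partition {1, 2, 6}, {3, 4, 5}.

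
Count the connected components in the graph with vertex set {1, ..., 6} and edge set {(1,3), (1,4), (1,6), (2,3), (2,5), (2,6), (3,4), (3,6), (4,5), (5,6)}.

Step 1: Build adjacency list from edges:
  1: 3, 4, 6
  2: 3, 5, 6
  3: 1, 2, 4, 6
  4: 1, 3, 5
  5: 2, 4, 6
  6: 1, 2, 3, 5

Step 2: Run BFS/DFS from vertex 1:
  Visited: {1, 3, 4, 6, 2, 5}
  Reached 6 of 6 vertices

Step 3: All 6 vertices reached from vertex 1, so the graph is connected.
Number of connected components: 1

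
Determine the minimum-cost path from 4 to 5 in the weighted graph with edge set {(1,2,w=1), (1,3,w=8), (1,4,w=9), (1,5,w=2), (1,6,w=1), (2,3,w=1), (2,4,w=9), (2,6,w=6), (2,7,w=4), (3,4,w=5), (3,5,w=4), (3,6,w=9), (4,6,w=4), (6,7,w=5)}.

Step 1: Build adjacency list with weights:
  1: 2(w=1), 3(w=8), 4(w=9), 5(w=2), 6(w=1)
  2: 1(w=1), 3(w=1), 4(w=9), 6(w=6), 7(w=4)
  3: 1(w=8), 2(w=1), 4(w=5), 5(w=4), 6(w=9)
  4: 1(w=9), 2(w=9), 3(w=5), 6(w=4)
  5: 1(w=2), 3(w=4)
  6: 1(w=1), 2(w=6), 3(w=9), 4(w=4), 7(w=5)
  7: 2(w=4), 6(w=5)

Step 2: Apply Dijkstra's algorithm from vertex 4:
  Visit vertex 4 (distance=0)
    Update dist[1] = 9
    Update dist[2] = 9
    Update dist[3] = 5
    Update dist[6] = 4
  Visit vertex 6 (distance=4)
    Update dist[1] = 5
    Update dist[7] = 9
  Visit vertex 1 (distance=5)
    Update dist[2] = 6
    Update dist[5] = 7
  Visit vertex 3 (distance=5)
  Visit vertex 2 (distance=6)
  Visit vertex 5 (distance=7)

Step 3: Shortest path: 4 -> 6 -> 1 -> 5
Total weight: 4 + 1 + 2 = 7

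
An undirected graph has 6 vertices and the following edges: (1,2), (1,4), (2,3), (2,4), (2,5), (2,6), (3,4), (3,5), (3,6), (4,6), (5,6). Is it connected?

Step 1: Build adjacency list from edges:
  1: 2, 4
  2: 1, 3, 4, 5, 6
  3: 2, 4, 5, 6
  4: 1, 2, 3, 6
  5: 2, 3, 6
  6: 2, 3, 4, 5

Step 2: Run BFS/DFS from vertex 1:
  Visited: {1, 2, 4, 3, 5, 6}
  Reached 6 of 6 vertices

Step 3: All 6 vertices reached from vertex 1, so the graph is connected.
Answer: Yes, the graph is connected.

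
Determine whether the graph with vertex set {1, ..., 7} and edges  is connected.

Step 1: Build adjacency list from edges:
  1: (none)
  2: (none)
  3: (none)
  4: (none)
  5: (none)
  6: (none)
  7: (none)

Step 2: Run BFS/DFS from vertex 1:
  Visited: {1}
  Reached 1 of 7 vertices

Step 3: Only 1 of 7 vertices reached. Graph is disconnected.
Connected components: {1}, {2}, {3}, {4}, {5}, {6}, {7}
Answer: No, the graph is not connected (7 components).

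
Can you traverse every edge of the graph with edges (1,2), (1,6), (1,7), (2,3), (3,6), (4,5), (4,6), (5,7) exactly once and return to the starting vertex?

Step 1: Find the degree of each vertex:
  deg(1) = 3
  deg(2) = 2
  deg(3) = 2
  deg(4) = 2
  deg(5) = 2
  deg(6) = 3
  deg(7) = 2

Step 2: Count vertices with odd degree:
  Odd-degree vertices: 1, 6 (2 total)

Step 3: Apply Euler's theorem:
  - Eulerian circuit exists iff graph is connected and all vertices have even degree
  - Eulerian path exists iff graph is connected and has 0 or 2 odd-degree vertices

Graph is connected with exactly 2 odd-degree vertices (1, 6).
Eulerian path exists (starting and ending at the odd-degree vertices), but no Eulerian circuit.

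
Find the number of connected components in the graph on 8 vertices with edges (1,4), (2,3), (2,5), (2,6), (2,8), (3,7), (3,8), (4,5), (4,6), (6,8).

Step 1: Build adjacency list from edges:
  1: 4
  2: 3, 5, 6, 8
  3: 2, 7, 8
  4: 1, 5, 6
  5: 2, 4
  6: 2, 4, 8
  7: 3
  8: 2, 3, 6

Step 2: Run BFS/DFS from vertex 1:
  Visited: {1, 4, 5, 6, 2, 8, 3, 7}
  Reached 8 of 8 vertices

Step 3: All 8 vertices reached from vertex 1, so the graph is connected.
Number of connected components: 1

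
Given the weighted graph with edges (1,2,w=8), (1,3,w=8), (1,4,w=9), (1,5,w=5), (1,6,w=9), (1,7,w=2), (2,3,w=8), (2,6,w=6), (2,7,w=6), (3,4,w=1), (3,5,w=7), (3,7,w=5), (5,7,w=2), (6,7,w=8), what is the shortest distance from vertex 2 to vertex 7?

Step 1: Build adjacency list with weights:
  1: 2(w=8), 3(w=8), 4(w=9), 5(w=5), 6(w=9), 7(w=2)
  2: 1(w=8), 3(w=8), 6(w=6), 7(w=6)
  3: 1(w=8), 2(w=8), 4(w=1), 5(w=7), 7(w=5)
  4: 1(w=9), 3(w=1)
  5: 1(w=5), 3(w=7), 7(w=2)
  6: 1(w=9), 2(w=6), 7(w=8)
  7: 1(w=2), 2(w=6), 3(w=5), 5(w=2), 6(w=8)

Step 2: Apply Dijkstra's algorithm from vertex 2:
  Visit vertex 2 (distance=0)
    Update dist[1] = 8
    Update dist[3] = 8
    Update dist[6] = 6
    Update dist[7] = 6
  Visit vertex 6 (distance=6)
  Visit vertex 7 (distance=6)
    Update dist[5] = 8

Step 3: Shortest path: 2 -> 7
Total weight: 6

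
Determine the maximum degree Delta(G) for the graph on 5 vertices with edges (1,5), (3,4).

Step 1: Count edges incident to each vertex:
  deg(1) = 1 (neighbors: 5)
  deg(2) = 0 (neighbors: none)
  deg(3) = 1 (neighbors: 4)
  deg(4) = 1 (neighbors: 3)
  deg(5) = 1 (neighbors: 1)

Step 2: Find maximum:
  max(1, 0, 1, 1, 1) = 1 (vertex 1)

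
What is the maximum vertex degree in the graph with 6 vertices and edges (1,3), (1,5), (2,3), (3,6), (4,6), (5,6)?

Step 1: Count edges incident to each vertex:
  deg(1) = 2 (neighbors: 3, 5)
  deg(2) = 1 (neighbors: 3)
  deg(3) = 3 (neighbors: 1, 2, 6)
  deg(4) = 1 (neighbors: 6)
  deg(5) = 2 (neighbors: 1, 6)
  deg(6) = 3 (neighbors: 3, 4, 5)

Step 2: Find maximum:
  max(2, 1, 3, 1, 2, 3) = 3 (vertex 3)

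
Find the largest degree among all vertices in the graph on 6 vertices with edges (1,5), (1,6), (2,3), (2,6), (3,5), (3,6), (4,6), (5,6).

Step 1: Count edges incident to each vertex:
  deg(1) = 2 (neighbors: 5, 6)
  deg(2) = 2 (neighbors: 3, 6)
  deg(3) = 3 (neighbors: 2, 5, 6)
  deg(4) = 1 (neighbors: 6)
  deg(5) = 3 (neighbors: 1, 3, 6)
  deg(6) = 5 (neighbors: 1, 2, 3, 4, 5)

Step 2: Find maximum:
  max(2, 2, 3, 1, 3, 5) = 5 (vertex 6)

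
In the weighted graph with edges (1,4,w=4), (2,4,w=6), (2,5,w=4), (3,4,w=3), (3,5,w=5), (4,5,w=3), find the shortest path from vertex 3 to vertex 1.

Step 1: Build adjacency list with weights:
  1: 4(w=4)
  2: 4(w=6), 5(w=4)
  3: 4(w=3), 5(w=5)
  4: 1(w=4), 2(w=6), 3(w=3), 5(w=3)
  5: 2(w=4), 3(w=5), 4(w=3)

Step 2: Apply Dijkstra's algorithm from vertex 3:
  Visit vertex 3 (distance=0)
    Update dist[4] = 3
    Update dist[5] = 5
  Visit vertex 4 (distance=3)
    Update dist[1] = 7
    Update dist[2] = 9
  Visit vertex 5 (distance=5)
  Visit vertex 1 (distance=7)

Step 3: Shortest path: 3 -> 4 -> 1
Total weight: 3 + 4 = 7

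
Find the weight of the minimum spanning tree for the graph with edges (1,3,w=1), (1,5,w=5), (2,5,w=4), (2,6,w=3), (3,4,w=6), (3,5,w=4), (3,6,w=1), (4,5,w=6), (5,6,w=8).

Apply Kruskal's algorithm (sort edges by weight, add if no cycle):

Sorted edges by weight:
  (1,3) w=1
  (3,6) w=1
  (2,6) w=3
  (2,5) w=4
  (3,5) w=4
  (1,5) w=5
  (3,4) w=6
  (4,5) w=6
  (5,6) w=8

Add edge (1,3) w=1 -- no cycle. Running total: 1
Add edge (3,6) w=1 -- no cycle. Running total: 2
Add edge (2,6) w=3 -- no cycle. Running total: 5
Add edge (2,5) w=4 -- no cycle. Running total: 9
Skip edge (3,5) w=4 -- would create cycle
Skip edge (1,5) w=5 -- would create cycle
Add edge (3,4) w=6 -- no cycle. Running total: 15

MST edges: (1,3,w=1), (3,6,w=1), (2,6,w=3), (2,5,w=4), (3,4,w=6)
Total MST weight: 1 + 1 + 3 + 4 + 6 = 15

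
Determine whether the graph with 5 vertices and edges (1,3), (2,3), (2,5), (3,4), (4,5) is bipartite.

Step 1: Attempt 2-coloring using BFS:
  Start at vertex 1, assign color 0
  Color vertex 3 with color 1 (neighbor of 1)
  Color vertex 2 with color 0 (neighbor of 3)
  Color vertex 4 with color 0 (neighbor of 3)
  Color vertex 5 with color 1 (neighbor of 2)

Step 2: 2-coloring succeeded. No conflicts found.
  Set A (color 0): {1, 2, 4}
  Set B (color 1): {3, 5}

The graph is bipartite with partition {1, 2, 4}, {3, 5}.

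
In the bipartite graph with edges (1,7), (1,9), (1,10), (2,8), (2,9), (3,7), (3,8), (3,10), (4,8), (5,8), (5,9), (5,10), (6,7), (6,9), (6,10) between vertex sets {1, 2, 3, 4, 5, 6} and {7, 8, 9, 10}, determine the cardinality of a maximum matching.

Step 1: List the neighbors of each left vertex:
  1: 7, 9, 10
  2: 8, 9
  3: 7, 8, 10
  4: 8
  5: 8, 9, 10
  6: 7, 9, 10

Step 2: Greedily match left vertices, then look for augmenting paths:
  Match 1 -- 7
  Match 2 -- 8
  Match 3 -- 10
  Match 5 -- 9
  No augmenting path remains.

Step 3: Verify this is maximum:
  Matching size 4 = min(|L|, |R|) = min(6, 4), which is an upper bound, so this matching is maximum.

Maximum matching: {(1,7), (2,8), (3,10), (5,9)}
Size: 4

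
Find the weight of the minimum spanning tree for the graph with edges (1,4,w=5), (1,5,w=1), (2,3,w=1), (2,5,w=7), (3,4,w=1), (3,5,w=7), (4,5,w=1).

Apply Kruskal's algorithm (sort edges by weight, add if no cycle):

Sorted edges by weight:
  (1,5) w=1
  (2,3) w=1
  (3,4) w=1
  (4,5) w=1
  (1,4) w=5
  (2,5) w=7
  (3,5) w=7

Add edge (1,5) w=1 -- no cycle. Running total: 1
Add edge (2,3) w=1 -- no cycle. Running total: 2
Add edge (3,4) w=1 -- no cycle. Running total: 3
Add edge (4,5) w=1 -- no cycle. Running total: 4

MST edges: (1,5,w=1), (2,3,w=1), (3,4,w=1), (4,5,w=1)
Total MST weight: 1 + 1 + 1 + 1 = 4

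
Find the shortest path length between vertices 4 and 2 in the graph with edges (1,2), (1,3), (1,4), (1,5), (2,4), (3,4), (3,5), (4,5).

Step 1: Build adjacency list:
  1: 2, 3, 4, 5
  2: 1, 4
  3: 1, 4, 5
  4: 1, 2, 3, 5
  5: 1, 3, 4

Step 2: BFS from vertex 4 to find shortest path to 2:
  vertex 1 reached at distance 1
  vertex 2 reached at distance 1

Step 3: Shortest path: 4 -> 2
Path length: 1 edge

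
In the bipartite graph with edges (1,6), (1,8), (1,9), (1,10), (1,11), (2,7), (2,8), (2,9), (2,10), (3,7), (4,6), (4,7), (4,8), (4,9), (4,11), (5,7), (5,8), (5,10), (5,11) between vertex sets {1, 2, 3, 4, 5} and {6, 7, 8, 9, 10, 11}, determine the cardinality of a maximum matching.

Step 1: List the neighbors of each left vertex:
  1: 6, 8, 9, 10, 11
  2: 7, 8, 9, 10
  3: 7
  4: 6, 7, 8, 9, 11
  5: 7, 8, 10, 11

Step 2: Greedily match left vertices, then look for augmenting paths:
  Match 1 -- 6
  Match 2 -- 9
  Match 3 -- 7
  Match 4 -- 8
  Match 5 -- 10
  No augmenting path remains.

Step 3: Verify this is maximum:
  Matching size 5 = min(|L|, |R|) = min(5, 6), which is an upper bound, so this matching is maximum.

Maximum matching: {(1,6), (2,9), (3,7), (4,8), (5,10)}
Size: 5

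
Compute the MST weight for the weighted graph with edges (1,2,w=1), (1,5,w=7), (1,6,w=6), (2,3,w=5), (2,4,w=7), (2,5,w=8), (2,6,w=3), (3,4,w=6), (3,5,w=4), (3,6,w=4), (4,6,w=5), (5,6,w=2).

Apply Kruskal's algorithm (sort edges by weight, add if no cycle):

Sorted edges by weight:
  (1,2) w=1
  (5,6) w=2
  (2,6) w=3
  (3,6) w=4
  (3,5) w=4
  (2,3) w=5
  (4,6) w=5
  (1,6) w=6
  (3,4) w=6
  (1,5) w=7
  (2,4) w=7
  (2,5) w=8

Add edge (1,2) w=1 -- no cycle. Running total: 1
Add edge (5,6) w=2 -- no cycle. Running total: 3
Add edge (2,6) w=3 -- no cycle. Running total: 6
Add edge (3,6) w=4 -- no cycle. Running total: 10
Skip edge (3,5) w=4 -- would create cycle
Skip edge (2,3) w=5 -- would create cycle
Add edge (4,6) w=5 -- no cycle. Running total: 15

MST edges: (1,2,w=1), (5,6,w=2), (2,6,w=3), (3,6,w=4), (4,6,w=5)
Total MST weight: 1 + 2 + 3 + 4 + 5 = 15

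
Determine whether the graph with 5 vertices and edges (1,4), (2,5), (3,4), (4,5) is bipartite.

Step 1: Attempt 2-coloring using BFS:
  Start at vertex 1, assign color 0
  Color vertex 4 with color 1 (neighbor of 1)
  Color vertex 3 with color 0 (neighbor of 4)
  Color vertex 5 with color 0 (neighbor of 4)
  Color vertex 2 with color 1 (neighbor of 5)

Step 2: 2-coloring succeeded. No conflicts found.
  Set A (color 0): {1, 3, 5}
  Set B (color 1): {2, 4}

The graph is bipartite with partition {1, 3, 5}, {2, 4}.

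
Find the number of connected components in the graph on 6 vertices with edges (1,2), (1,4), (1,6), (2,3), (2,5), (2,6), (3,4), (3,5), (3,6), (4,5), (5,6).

Step 1: Build adjacency list from edges:
  1: 2, 4, 6
  2: 1, 3, 5, 6
  3: 2, 4, 5, 6
  4: 1, 3, 5
  5: 2, 3, 4, 6
  6: 1, 2, 3, 5

Step 2: Run BFS/DFS from vertex 1:
  Visited: {1, 2, 4, 6, 3, 5}
  Reached 6 of 6 vertices

Step 3: All 6 vertices reached from vertex 1, so the graph is connected.
Number of connected components: 1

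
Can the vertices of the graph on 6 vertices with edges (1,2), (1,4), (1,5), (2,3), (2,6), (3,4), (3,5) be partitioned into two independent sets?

Step 1: Attempt 2-coloring using BFS:
  Start at vertex 1, assign color 0
  Color vertex 2 with color 1 (neighbor of 1)
  Color vertex 4 with color 1 (neighbor of 1)
  Color vertex 5 with color 1 (neighbor of 1)
  Color vertex 3 with color 0 (neighbor of 2)
  Color vertex 6 with color 0 (neighbor of 2)

Step 2: 2-coloring succeeded. No conflicts found.
  Set A (color 0): {1, 3, 6}
  Set B (color 1): {2, 4, 5}

The graph is bipartite with partition {1, 3, 6}, {2, 4, 5}.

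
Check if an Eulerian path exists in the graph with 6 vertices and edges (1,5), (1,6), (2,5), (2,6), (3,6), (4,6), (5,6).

Step 1: Find the degree of each vertex:
  deg(1) = 2
  deg(2) = 2
  deg(3) = 1
  deg(4) = 1
  deg(5) = 3
  deg(6) = 5

Step 2: Count vertices with odd degree:
  Odd-degree vertices: 3, 4, 5, 6 (4 total)

Step 3: Apply Euler's theorem:
  - Eulerian circuit exists iff graph is connected and all vertices have even degree
  - Eulerian path exists iff graph is connected and has 0 or 2 odd-degree vertices

Graph has 4 odd-degree vertices (need 0 or 2).
Neither Eulerian path nor Eulerian circuit exists.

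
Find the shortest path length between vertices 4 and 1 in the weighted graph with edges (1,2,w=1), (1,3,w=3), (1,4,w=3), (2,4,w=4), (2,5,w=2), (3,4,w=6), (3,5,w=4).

Step 1: Build adjacency list with weights:
  1: 2(w=1), 3(w=3), 4(w=3)
  2: 1(w=1), 4(w=4), 5(w=2)
  3: 1(w=3), 4(w=6), 5(w=4)
  4: 1(w=3), 2(w=4), 3(w=6)
  5: 2(w=2), 3(w=4)

Step 2: Apply Dijkstra's algorithm from vertex 4:
  Visit vertex 4 (distance=0)
    Update dist[1] = 3
    Update dist[2] = 4
    Update dist[3] = 6
  Visit vertex 1 (distance=3)

Step 3: Shortest path: 4 -> 1
Total weight: 3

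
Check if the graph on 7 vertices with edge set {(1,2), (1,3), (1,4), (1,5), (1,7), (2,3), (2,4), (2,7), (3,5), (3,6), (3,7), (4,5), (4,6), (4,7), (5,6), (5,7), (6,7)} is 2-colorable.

Step 1: Attempt 2-coloring using BFS:
  Start at vertex 1, assign color 0
  Color vertex 2 with color 1 (neighbor of 1)
  Color vertex 3 with color 1 (neighbor of 1)
  Color vertex 4 with color 1 (neighbor of 1)
  Color vertex 5 with color 1 (neighbor of 1)
  Color vertex 7 with color 1 (neighbor of 1)

Step 2: Conflict found! Vertices 2 and 3 are adjacent but have the same color.
This means the graph contains an odd cycle.

The graph is NOT bipartite.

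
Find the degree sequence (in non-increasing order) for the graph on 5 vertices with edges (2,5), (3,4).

Step 1: Count edges incident to each vertex:
  deg(1) = 0 (neighbors: none)
  deg(2) = 1 (neighbors: 5)
  deg(3) = 1 (neighbors: 4)
  deg(4) = 1 (neighbors: 3)
  deg(5) = 1 (neighbors: 2)

Step 2: Sort degrees in non-increasing order:
  Degrees: [0, 1, 1, 1, 1] -> sorted: [1, 1, 1, 1, 0]

Degree sequence: [1, 1, 1, 1, 0]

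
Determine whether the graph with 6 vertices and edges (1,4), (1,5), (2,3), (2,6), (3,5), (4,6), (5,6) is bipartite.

Step 1: Attempt 2-coloring using BFS:
  Start at vertex 1, assign color 0
  Color vertex 4 with color 1 (neighbor of 1)
  Color vertex 5 with color 1 (neighbor of 1)
  Color vertex 6 with color 0 (neighbor of 4)
  Color vertex 3 with color 0 (neighbor of 5)
  Color vertex 2 with color 1 (neighbor of 6)

Step 2: 2-coloring succeeded. No conflicts found.
  Set A (color 0): {1, 3, 6}
  Set B (color 1): {2, 4, 5}

The graph is bipartite with partition {1, 3, 6}, {2, 4, 5}.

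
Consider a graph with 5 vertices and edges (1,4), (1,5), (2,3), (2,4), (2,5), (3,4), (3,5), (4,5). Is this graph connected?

Step 1: Build adjacency list from edges:
  1: 4, 5
  2: 3, 4, 5
  3: 2, 4, 5
  4: 1, 2, 3, 5
  5: 1, 2, 3, 4

Step 2: Run BFS/DFS from vertex 1:
  Visited: {1, 4, 5, 2, 3}
  Reached 5 of 5 vertices

Step 3: All 5 vertices reached from vertex 1, so the graph is connected.
Answer: Yes, the graph is connected.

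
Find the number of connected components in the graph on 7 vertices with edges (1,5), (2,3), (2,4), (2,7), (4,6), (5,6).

Step 1: Build adjacency list from edges:
  1: 5
  2: 3, 4, 7
  3: 2
  4: 2, 6
  5: 1, 6
  6: 4, 5
  7: 2

Step 2: Run BFS/DFS from vertex 1:
  Visited: {1, 5, 6, 4, 2, 3, 7}
  Reached 7 of 7 vertices

Step 3: All 7 vertices reached from vertex 1, so the graph is connected.
Number of connected components: 1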